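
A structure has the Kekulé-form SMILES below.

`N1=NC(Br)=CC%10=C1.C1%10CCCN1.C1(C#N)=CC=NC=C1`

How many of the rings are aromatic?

2

The SMILES encodes a six-membered ring with two adjacent nitrogens and three alternating double bonds; a five-membered saturated ring of four carbons and one N–H nitrogen; a six-membered ring of five carbons and one nitrogen with three alternating double bonds.
The 6-membered ring with two nitrogens (1,2) is fully conjugated (every ring atom contributes a p orbital); 3 ring double bonds give 6 π electrons. Since 6 = 4n+2 (n=1), it is aromatic (pyridazine).
The 5-membered ring with one N–H has only sp³ atoms, so it is not fully conjugated — not aromatic (pyrrolidine).
The 6-membered ring with one nitrogen has a continuous p-orbital overlap around the ring; 3 ring double bonds give 6 π electrons. 6 = 4(1)+2, so it is aromatic (pyridine).
2 of the 3 rings are aromatic. Total: 2.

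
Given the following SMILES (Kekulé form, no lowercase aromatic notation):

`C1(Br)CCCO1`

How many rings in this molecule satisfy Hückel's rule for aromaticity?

0

The SMILES encodes a five-membered saturated ring of four carbons and one oxygen.
The 5-membered ring with one oxygen has only sp³ atoms, so it is not fully conjugated — not aromatic (tetrahydrofuran).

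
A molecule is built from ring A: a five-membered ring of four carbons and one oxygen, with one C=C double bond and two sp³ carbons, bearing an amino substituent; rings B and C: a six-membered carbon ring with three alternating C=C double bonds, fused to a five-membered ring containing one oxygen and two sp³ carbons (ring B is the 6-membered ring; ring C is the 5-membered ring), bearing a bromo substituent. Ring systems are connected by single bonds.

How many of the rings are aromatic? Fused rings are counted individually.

1

Ring A has two sp³ carbons, so it is not fully conjugated — not aromatic (2,3-dihydrofuran).
Ring B is planar and fully conjugated; 3 ring double bonds give 6 π electrons. That satisfies 4n+2 with n=1, so ring B is aromatic (benzene ring).
Ring C has two sp³ carbons, so it is not fully conjugated — not aromatic (oxolane ring).
Aromatic: B. Total: 1.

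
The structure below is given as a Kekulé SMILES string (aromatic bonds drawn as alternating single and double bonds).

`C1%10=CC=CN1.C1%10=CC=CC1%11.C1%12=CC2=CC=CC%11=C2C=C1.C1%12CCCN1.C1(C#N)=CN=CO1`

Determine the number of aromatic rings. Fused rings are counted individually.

The SMILES encodes a five-membered ring of four carbons and one nitrogen bearing a hydrogen, with two C=C double bonds; a five-membered carbon ring with two conjugated C=C double bonds and one sp³ carbon; two fused six-membered carbon rings, each with three alternating C=C double bonds; a five-membered saturated ring of four carbons and one N–H nitrogen; a five-membered ring with an oxygen at position 1 and a nitrogen at position 3 (in a C=N bond), with two double bonds.
The 5-membered ring with one N–H is planar and fully conjugated; 2 ring double bonds (4 π electrons) plus a heteroatom lone pair (2) give 6 π electrons. 6 = 4(1)+2, so it is aromatic (pyrrole).
The 5-membered ring has one sp³ carbon, so it is not fully conjugated — not aromatic (cyclopentadiene).
The fused 6/6-membered bicyclic is a single π system with 10 sp² atoms and 10 π electrons from ring double bonds. 10 = 4(2)+2, so the system is aromatic and both rings count as aromatic (naphthalene).
The second 5-membered ring with one N–H has only sp³ atoms, so it is not fully conjugated — not aromatic (pyrrolidine).
The 5-membered ring with one oxygen and one =N– is fully conjugated (every ring atom contributes a p orbital); 2 ring double bonds (4 π electrons) plus a heteroatom lone pair (2) give 6 π electrons. 6 = 4(1)+2, so it is aromatic (oxazole).
4 of the 6 rings are aromatic. Total: 4.

4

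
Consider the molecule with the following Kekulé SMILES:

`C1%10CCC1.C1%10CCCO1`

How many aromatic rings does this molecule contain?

The SMILES encodes a four-membered saturated carbon ring; a five-membered saturated ring of four carbons and one oxygen.
The 4-membered ring has only sp³ atoms, so it is not fully conjugated — not aromatic (cyclobutane).
The 5-membered ring with one oxygen has only sp³ atoms, so it is not fully conjugated — not aromatic (tetrahydrofuran).
None of the rings are aromatic. Total: 0.

0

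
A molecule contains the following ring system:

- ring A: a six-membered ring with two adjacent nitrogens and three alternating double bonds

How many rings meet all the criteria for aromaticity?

1

Ring A is fully conjugated (every ring atom contributes a p orbital); 3 ring double bonds give 6 π electrons. That satisfies 4n+2 with n=1, so ring A is aromatic (pyridazine).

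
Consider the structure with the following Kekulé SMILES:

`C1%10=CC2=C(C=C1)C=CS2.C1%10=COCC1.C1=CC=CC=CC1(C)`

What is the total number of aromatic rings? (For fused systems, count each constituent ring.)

2

The SMILES encodes a six-membered carbon ring with three alternating C=C double bonds, fused to a five-membered ring containing one sulfur and two C=C double bonds; a five-membered ring of four carbons and one oxygen, with one C=C double bond and two sp³ carbons; a seven-membered carbon ring with three C=C double bonds and one sp³ carbon.
The fused 6/5-membered bicyclic (with one sulfur) is a single π system with 9 sp² atoms and 10 π electrons from ring double bonds plus a heteroatom lone pair. 10 = 4(2)+2, so the system is aromatic and both rings count as aromatic (benzothiophene).
The 5-membered ring with one oxygen has two sp³ carbons, so it is not fully conjugated — not aromatic (2,3-dihydrofuran).
The 7-membered ring has one sp³ carbon, so it is not fully conjugated — not aromatic (cycloheptatriene).
2 of the 4 rings are aromatic. Total: 2.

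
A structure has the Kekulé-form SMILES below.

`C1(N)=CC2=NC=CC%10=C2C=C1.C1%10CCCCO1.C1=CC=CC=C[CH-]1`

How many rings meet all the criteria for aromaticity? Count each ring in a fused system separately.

2

The SMILES encodes two fused six-membered rings, each with three alternating double bonds; one ring is all carbon and the other has one ring nitrogen; a six-membered saturated ring of five carbons and one oxygen; a seven-membered all-carbon ring bearing a negative charge on one carbon, with three C=C double bonds.
The fused 6/6-membered bicyclic (with one nitrogen) is a single π system with 10 sp² atoms and 10 π electrons from ring double bonds. 10 = 4(2)+2, so the system is aromatic and both rings count as aromatic (quinoline).
The 6-membered ring with one oxygen has only sp³ atoms, so it is not fully conjugated — not aromatic (tetrahydropyran).
The 7-membered ring has only sp² ring atoms; a planar conformation would have a fully conjugated π system of 8 electrons. But 8 = 4(2), which is 4n not 4n+2, so it is not aromatic (cycloheptatrienyl anion).
2 of the 4 rings are aromatic. Total: 2.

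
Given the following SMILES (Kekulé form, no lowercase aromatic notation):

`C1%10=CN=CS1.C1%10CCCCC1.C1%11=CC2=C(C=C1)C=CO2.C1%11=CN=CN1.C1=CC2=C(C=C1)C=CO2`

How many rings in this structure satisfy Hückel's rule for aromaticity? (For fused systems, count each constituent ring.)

The SMILES encodes a five-membered ring with a sulfur at position 1 and a nitrogen at position 3 (in a C=N bond), with two double bonds; a six-membered saturated carbon ring; a six-membered carbon ring with three alternating C=C double bonds, fused to a five-membered ring containing one oxygen and two C=C double bonds; a five-membered ring with nitrogens at positions 1 and 3 (one bearing H, one in a C=N bond) and two double bonds; a six-membered carbon ring with three alternating C=C double bonds, fused to a five-membered ring containing one oxygen and two C=C double bonds.
The 5-membered ring with one sulfur and one =N– is fully conjugated (every ring atom contributes a p orbital); 2 ring double bonds (4 π electrons) plus a heteroatom lone pair (2) give 6 π electrons. That satisfies 4n+2 with n=1, so it is aromatic (thiazole).
The 6-membered ring has only sp³ atoms, so it is not fully conjugated — not aromatic (cyclohexane).
The fused 6/5-membered bicyclic (with one oxygen) is a single π system with 9 sp² atoms and 10 π electrons from ring double bonds plus a heteroatom lone pair. 10 = 4(2)+2, so the system is aromatic and both rings count as aromatic (benzofuran).
The 5-membered ring with two nitrogens (one N–H, one =N–) has a continuous p-orbital overlap around the ring; 2 ring double bonds (4 π electrons) plus a heteroatom lone pair (2) give 6 π electrons. 6 = 4(1)+2, so it is aromatic (imidazole).
The fused 6/5-membered bicyclic (with one oxygen) is a single π system with 9 sp² atoms and 10 π electrons from ring double bonds plus a heteroatom lone pair. 10 = 4(2)+2, so the system is aromatic and both rings count as aromatic (benzofuran).
6 of the 7 rings are aromatic. Total: 6.

6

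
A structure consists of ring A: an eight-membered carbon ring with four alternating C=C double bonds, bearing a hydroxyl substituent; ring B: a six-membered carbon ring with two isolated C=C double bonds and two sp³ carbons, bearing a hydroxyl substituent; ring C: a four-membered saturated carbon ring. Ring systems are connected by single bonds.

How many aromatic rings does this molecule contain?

0

Ring A has only sp² ring atoms; a planar conformation would have a fully conjugated π system of 8 electrons. But 8 = 4(2), which is 4n not 4n+2, so ring A is not aromatic (cyclooctatetraene) — cyclooctatetraene distorts into a non-planar tub to avoid antiaromaticity.
Ring B has two sp³ carbons, so it is not fully conjugated — not aromatic (1,4-cyclohexadiene).
Ring C has only sp³ atoms, so it is not fully conjugated — not aromatic (cyclobutane).
No ring is aromatic. Total: 0.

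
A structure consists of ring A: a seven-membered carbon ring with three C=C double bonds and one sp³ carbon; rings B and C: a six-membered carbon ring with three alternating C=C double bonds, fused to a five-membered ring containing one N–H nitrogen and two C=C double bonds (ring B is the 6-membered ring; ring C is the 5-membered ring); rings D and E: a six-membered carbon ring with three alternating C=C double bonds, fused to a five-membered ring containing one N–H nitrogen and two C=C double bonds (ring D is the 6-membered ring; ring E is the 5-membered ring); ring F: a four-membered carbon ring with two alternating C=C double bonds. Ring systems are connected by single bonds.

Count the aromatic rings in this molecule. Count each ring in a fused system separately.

Ring A has one sp³ carbon, so it is not fully conjugated — not aromatic (cycloheptatriene).
Rings B and C form a fused bicyclic system (with one N–H) with 9 sp² atoms and 10 π electrons from ring double bonds plus a heteroatom lone pair. 10 = 4(2)+2, so the system is aromatic and both rings count as aromatic (indole).
Rings D and E form a fused bicyclic system (with one N–H) with 9 sp² atoms and 10 π electrons from ring double bonds plus a heteroatom lone pair. 10 = 4(2)+2, so the system is aromatic and both rings count as aromatic (indole).
Ring F has only sp² ring atoms; a planar conformation would have a fully conjugated π system of 4 electrons. But 4 = 4(1), which is 4n not 4n+2, so ring F is not aromatic (cyclobutadiene) — cyclobutadiene is antiaromatic and distorts to a rectangle.
Aromatic: B, C, D, E. Total: 4.

4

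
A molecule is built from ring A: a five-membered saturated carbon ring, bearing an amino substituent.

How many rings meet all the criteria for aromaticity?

Ring A has only sp³ atoms, so it is not fully conjugated — not aromatic (cyclopentane).

0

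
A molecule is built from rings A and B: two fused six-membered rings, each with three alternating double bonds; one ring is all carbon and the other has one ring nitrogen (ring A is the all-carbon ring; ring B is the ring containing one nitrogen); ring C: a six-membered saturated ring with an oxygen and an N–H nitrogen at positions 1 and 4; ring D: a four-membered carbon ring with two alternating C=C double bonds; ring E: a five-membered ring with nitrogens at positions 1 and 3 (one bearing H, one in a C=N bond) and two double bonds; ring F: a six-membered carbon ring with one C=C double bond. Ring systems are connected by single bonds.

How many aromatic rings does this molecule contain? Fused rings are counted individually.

Rings A and B form a fused bicyclic system (with one nitrogen) with 10 sp² atoms and 10 π electrons from ring double bonds. 10 = 4(2)+2, so the system is aromatic and both rings count as aromatic (quinoline).
Ring C has only sp³ atoms, so it is not fully conjugated — not aromatic (morpholine).
Ring D has only sp² ring atoms; a planar conformation would have a fully conjugated π system of 4 electrons. But 4 = 4(1), which is 4n not 4n+2, so ring D is not aromatic (cyclobutadiene) — cyclobutadiene is antiaromatic and distorts to a rectangle.
Ring E has a continuous p-orbital overlap around the ring; 2 ring double bonds (4 π electrons) plus a heteroatom lone pair (2) give 6 π electrons. Since 6 = 4n+2 (n=1), ring E is aromatic (imidazole).
Ring F has four sp³ carbons, so it is not fully conjugated — not aromatic (cyclohexene).
Aromatic: A, B, E. Total: 3.

3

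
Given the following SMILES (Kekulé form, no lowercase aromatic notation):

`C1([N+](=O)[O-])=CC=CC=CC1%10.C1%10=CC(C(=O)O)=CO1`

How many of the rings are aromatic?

The SMILES encodes a seven-membered carbon ring with three C=C double bonds and one sp³ carbon; a five-membered ring of four carbons and one oxygen, with two C=C double bonds.
The 7-membered ring has one sp³ carbon, so it is not fully conjugated — not aromatic (cycloheptatriene).
The 5-membered ring with one oxygen has a continuous p-orbital overlap around the ring; 2 ring double bonds (4 π electrons) plus a heteroatom lone pair (2) give 6 π electrons. Since 6 = 4n+2 (n=1), it is aromatic (furan).
1 of the 2 rings is aromatic. Total: 1.

1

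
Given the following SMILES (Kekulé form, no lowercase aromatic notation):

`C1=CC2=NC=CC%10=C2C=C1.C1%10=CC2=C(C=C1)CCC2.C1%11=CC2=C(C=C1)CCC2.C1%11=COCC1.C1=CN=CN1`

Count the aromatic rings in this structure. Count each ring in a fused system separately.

The SMILES encodes two fused six-membered rings, each with three alternating double bonds; one ring is all carbon and the other has one ring nitrogen; a six-membered carbon ring with three alternating C=C double bonds, fused to a saturated five-membered carbon ring; a six-membered carbon ring with three alternating C=C double bonds, fused to a saturated five-membered carbon ring; a five-membered ring of four carbons and one oxygen, with one C=C double bond and two sp³ carbons; a five-membered ring with nitrogens at positions 1 and 3 (one bearing H, one in a C=N bond) and two double bonds.
The fused 6/6-membered bicyclic (with one nitrogen) is a single π system with 10 sp² atoms and 10 π electrons from ring double bonds. 10 = 4(2)+2, so the system is aromatic and both rings count as aromatic (quinoline).
The 6-membered ring is planar and fully conjugated; 3 ring double bonds give 6 π electrons. That satisfies 4n+2 with n=1, so it is aromatic (benzene ring).
The 5-membered ring has three sp³ carbons, so it is not fully conjugated — not aromatic (cyclopentane ring).
The second 6-membered ring has a continuous p-orbital overlap around the ring; 3 ring double bonds give 6 π electrons. 6 = 4(1)+2, so it is aromatic (benzene ring).
The second 5-membered ring has three sp³ carbons, so it is not fully conjugated — not aromatic (cyclopentane ring).
The 5-membered ring with one oxygen has two sp³ carbons, so it is not fully conjugated — not aromatic (2,3-dihydrofuran).
The 5-membered ring with two nitrogens (one N–H, one =N–) has a continuous p-orbital overlap around the ring; 2 ring double bonds (4 π electrons) plus a heteroatom lone pair (2) give 6 π electrons. Since 6 = 4n+2 (n=1), it is aromatic (imidazole).
5 of the 8 rings are aromatic. Total: 5.

5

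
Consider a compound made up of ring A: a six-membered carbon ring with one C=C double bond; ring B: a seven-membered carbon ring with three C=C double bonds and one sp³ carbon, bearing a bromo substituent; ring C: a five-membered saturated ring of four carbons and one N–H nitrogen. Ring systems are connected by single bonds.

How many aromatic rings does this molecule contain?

Ring A has four sp³ carbons, so it is not fully conjugated — not aromatic (cyclohexene).
Ring B has one sp³ carbon, so it is not fully conjugated — not aromatic (cycloheptatriene).
Ring C has only sp³ atoms, so it is not fully conjugated — not aromatic (pyrrolidine).
No ring is aromatic. Total: 0.

0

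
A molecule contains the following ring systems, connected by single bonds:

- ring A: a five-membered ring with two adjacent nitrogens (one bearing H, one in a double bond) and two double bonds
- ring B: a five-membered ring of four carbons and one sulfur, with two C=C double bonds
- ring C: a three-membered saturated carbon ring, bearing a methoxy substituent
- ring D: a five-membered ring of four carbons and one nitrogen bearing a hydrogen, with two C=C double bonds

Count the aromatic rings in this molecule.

3

Ring A is fully conjugated (every ring atom contributes a p orbital); 2 ring double bonds (4 π electrons) plus a heteroatom lone pair (2) give 6 π electrons. Since 6 = 4n+2 (n=1), ring A is aromatic (pyrazole).
Ring B is fully conjugated (every ring atom contributes a p orbital); 2 ring double bonds (4 π electrons) plus a heteroatom lone pair (2) give 6 π electrons. 6 = 4(1)+2, so ring B is aromatic (thiophene).
Ring C has only sp³ atoms, so it is not fully conjugated — not aromatic (cyclopropane).
Ring D has a continuous p-orbital overlap around the ring; 2 ring double bonds (4 π electrons) plus a heteroatom lone pair (2) give 6 π electrons. 6 = 4(1)+2, so ring D is aromatic (pyrrole).
Aromatic: A, B, D. Total: 3.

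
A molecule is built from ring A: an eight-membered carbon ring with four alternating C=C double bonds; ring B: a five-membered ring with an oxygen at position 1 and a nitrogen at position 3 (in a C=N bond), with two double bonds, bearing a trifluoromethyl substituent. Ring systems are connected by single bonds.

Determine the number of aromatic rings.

Ring A has only sp² ring atoms; a planar conformation would have a fully conjugated π system of 8 electrons. But 8 = 4(2), which is 4n not 4n+2, so ring A is not aromatic (cyclooctatetraene) — cyclooctatetraene distorts into a non-planar tub to avoid antiaromaticity.
Ring B is planar and fully conjugated; 2 ring double bonds (4 π electrons) plus a heteroatom lone pair (2) give 6 π electrons. That satisfies 4n+2 with n=1, so ring B is aromatic (oxazole).
Aromatic: B. Total: 1.

1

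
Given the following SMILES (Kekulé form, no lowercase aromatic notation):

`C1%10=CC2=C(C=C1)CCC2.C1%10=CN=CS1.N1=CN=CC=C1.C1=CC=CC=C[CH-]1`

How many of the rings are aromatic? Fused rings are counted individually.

3

The SMILES encodes a six-membered carbon ring with three alternating C=C double bonds, fused to a saturated five-membered carbon ring; a five-membered ring with a sulfur at position 1 and a nitrogen at position 3 (in a C=N bond), with two double bonds; a six-membered ring with nitrogens at positions 1 and 3 and three alternating double bonds; a seven-membered all-carbon ring bearing a negative charge on one carbon, with three C=C double bonds.
The 6-membered ring is planar and fully conjugated; 3 ring double bonds give 6 π electrons. That satisfies 4n+2 with n=1, so it is aromatic (benzene ring).
The 5-membered ring has three sp³ carbons, so it is not fully conjugated — not aromatic (cyclopentane ring).
The 5-membered ring with one sulfur and one =N– is fully conjugated (every ring atom contributes a p orbital); 2 ring double bonds (4 π electrons) plus a heteroatom lone pair (2) give 6 π electrons. That satisfies 4n+2 with n=1, so it is aromatic (thiazole).
The 6-membered ring with two nitrogens (1,3) is planar and fully conjugated; 3 ring double bonds give 6 π electrons. That satisfies 4n+2 with n=1, so it is aromatic (pyrimidine).
The 7-membered ring has only sp² ring atoms; a planar conformation would have a fully conjugated π system of 8 electrons. But 8 = 4(2), which is 4n not 4n+2, so it is not aromatic (cycloheptatrienyl anion).
3 of the 5 rings are aromatic. Total: 3.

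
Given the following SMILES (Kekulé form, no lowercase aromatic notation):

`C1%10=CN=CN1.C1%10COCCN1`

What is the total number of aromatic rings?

1

The SMILES encodes a five-membered ring with nitrogens at positions 1 and 3 (one bearing H, one in a C=N bond) and two double bonds; a six-membered saturated ring with an oxygen and an N–H nitrogen at positions 1 and 4.
The 5-membered ring with two nitrogens (one N–H, one =N–) is fully conjugated (every ring atom contributes a p orbital); 2 ring double bonds (4 π electrons) plus a heteroatom lone pair (2) give 6 π electrons. That satisfies 4n+2 with n=1, so it is aromatic (imidazole).
The 6-membered ring with one oxygen and one N–H (1,4) has only sp³ atoms, so it is not fully conjugated — not aromatic (morpholine).
1 of the 2 rings is aromatic. Total: 1.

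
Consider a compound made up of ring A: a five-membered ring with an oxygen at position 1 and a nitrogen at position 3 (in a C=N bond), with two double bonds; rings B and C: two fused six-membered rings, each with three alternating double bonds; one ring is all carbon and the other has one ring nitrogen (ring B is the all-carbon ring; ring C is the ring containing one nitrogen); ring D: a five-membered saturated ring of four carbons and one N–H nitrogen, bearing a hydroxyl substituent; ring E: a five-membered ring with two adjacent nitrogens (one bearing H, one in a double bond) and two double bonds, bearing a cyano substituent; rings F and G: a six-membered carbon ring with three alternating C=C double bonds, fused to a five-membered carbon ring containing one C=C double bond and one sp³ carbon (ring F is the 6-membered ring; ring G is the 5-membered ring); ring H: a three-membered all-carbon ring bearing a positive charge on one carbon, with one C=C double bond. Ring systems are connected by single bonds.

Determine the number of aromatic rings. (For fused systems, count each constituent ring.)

6

Ring A has a continuous p-orbital overlap around the ring; 2 ring double bonds (4 π electrons) plus a heteroatom lone pair (2) give 6 π electrons. 6 = 4(1)+2, so ring A is aromatic (oxazole).
Rings B and C form a fused bicyclic system (with one nitrogen) with 10 sp² atoms and 10 π electrons from ring double bonds. 10 = 4(2)+2, so the system is aromatic and both rings count as aromatic (quinoline).
Ring D has only sp³ atoms, so it is not fully conjugated — not aromatic (pyrrolidine).
Ring E is planar and fully conjugated; 2 ring double bonds (4 π electrons) plus a heteroatom lone pair (2) give 6 π electrons. Since 6 = 4n+2 (n=1), ring E is aromatic (pyrazole).
Ring F has a continuous p-orbital overlap around the ring; 3 ring double bonds give 6 π electrons. That satisfies 4n+2 with n=1, so ring F is aromatic (benzene ring).
Ring G has one sp³ carbon, so it is not fully conjugated — not aromatic (cyclopentene ring).
Ring H has a continuous p-orbital overlap around the ring; 1 ring double bond (2 π electrons) plus the carbocation's empty p orbital (0, but keeps the ring conjugated) give 2 π electrons. Since 2 = 4n+2 (n=0), ring H is aromatic (cyclopropenyl cation).
Aromatic: A, B, C, E, F, H. Total: 6.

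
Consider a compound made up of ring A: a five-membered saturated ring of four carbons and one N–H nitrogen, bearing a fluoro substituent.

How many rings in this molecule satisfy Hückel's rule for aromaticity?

Ring A has only sp³ atoms, so it is not fully conjugated — not aromatic (pyrrolidine).

0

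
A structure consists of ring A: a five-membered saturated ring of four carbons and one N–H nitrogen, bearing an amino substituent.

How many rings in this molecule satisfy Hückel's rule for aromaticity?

0

Ring A has only sp³ atoms, so it is not fully conjugated — not aromatic (pyrrolidine).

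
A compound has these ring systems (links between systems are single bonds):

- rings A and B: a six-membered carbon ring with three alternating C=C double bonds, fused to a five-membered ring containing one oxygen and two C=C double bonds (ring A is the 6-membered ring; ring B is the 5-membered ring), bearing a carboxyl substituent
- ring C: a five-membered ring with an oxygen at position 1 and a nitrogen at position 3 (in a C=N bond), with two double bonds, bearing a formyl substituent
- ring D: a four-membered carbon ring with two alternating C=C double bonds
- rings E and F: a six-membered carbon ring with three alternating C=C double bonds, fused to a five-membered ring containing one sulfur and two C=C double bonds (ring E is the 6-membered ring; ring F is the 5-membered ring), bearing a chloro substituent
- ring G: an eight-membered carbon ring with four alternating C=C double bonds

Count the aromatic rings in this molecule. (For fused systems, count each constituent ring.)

Rings A and B form a fused bicyclic system (with one oxygen) with 9 sp² atoms and 10 π electrons from ring double bonds plus a heteroatom lone pair. 10 = 4(2)+2, so the system is aromatic and both rings count as aromatic (benzofuran).
Ring C is planar and fully conjugated; 2 ring double bonds (4 π electrons) plus a heteroatom lone pair (2) give 6 π electrons. 6 = 4(1)+2, so ring C is aromatic (oxazole).
Ring D has only sp² ring atoms; a planar conformation would have a fully conjugated π system of 4 electrons. But 4 = 4(1), which is 4n not 4n+2, so ring D is not aromatic (cyclobutadiene) — cyclobutadiene is antiaromatic and distorts to a rectangle.
Rings E and F form a fused bicyclic system (with one sulfur) with 9 sp² atoms and 10 π electrons from ring double bonds plus a heteroatom lone pair. 10 = 4(2)+2, so the system is aromatic and both rings count as aromatic (benzothiophene).
Ring G has only sp² ring atoms; a planar conformation would have a fully conjugated π system of 8 electrons. But 8 = 4(2), which is 4n not 4n+2, so ring G is not aromatic (cyclooctatetraene) — cyclooctatetraene distorts into a non-planar tub to avoid antiaromaticity.
Aromatic: A, B, C, E, F. Total: 5.

5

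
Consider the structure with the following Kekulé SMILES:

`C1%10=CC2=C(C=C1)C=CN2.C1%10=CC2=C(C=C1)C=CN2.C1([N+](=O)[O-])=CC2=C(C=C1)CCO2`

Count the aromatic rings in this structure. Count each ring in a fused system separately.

The SMILES encodes a six-membered carbon ring with three alternating C=C double bonds, fused to a five-membered ring containing one N–H nitrogen and two C=C double bonds; a six-membered carbon ring with three alternating C=C double bonds, fused to a five-membered ring containing one N–H nitrogen and two C=C double bonds; a six-membered carbon ring with three alternating C=C double bonds, fused to a five-membered ring containing one oxygen and two sp³ carbons.
The fused 6/5-membered bicyclic (with one N–H) is a single π system with 9 sp² atoms and 10 π electrons from ring double bonds plus a heteroatom lone pair. 10 = 4(2)+2, so the system is aromatic and both rings count as aromatic (indole).
The fused 6/5-membered bicyclic (with one N–H) is a single π system with 9 sp² atoms and 10 π electrons from ring double bonds plus a heteroatom lone pair. 10 = 4(2)+2, so the system is aromatic and both rings count as aromatic (indole).
The 6-membered ring has a continuous p-orbital overlap around the ring; 3 ring double bonds give 6 π electrons. Since 6 = 4n+2 (n=1), it is aromatic (benzene ring).
The 5-membered ring with one oxygen has two sp³ carbons, so it is not fully conjugated — not aromatic (oxolane ring).
5 of the 6 rings are aromatic. Total: 5.

5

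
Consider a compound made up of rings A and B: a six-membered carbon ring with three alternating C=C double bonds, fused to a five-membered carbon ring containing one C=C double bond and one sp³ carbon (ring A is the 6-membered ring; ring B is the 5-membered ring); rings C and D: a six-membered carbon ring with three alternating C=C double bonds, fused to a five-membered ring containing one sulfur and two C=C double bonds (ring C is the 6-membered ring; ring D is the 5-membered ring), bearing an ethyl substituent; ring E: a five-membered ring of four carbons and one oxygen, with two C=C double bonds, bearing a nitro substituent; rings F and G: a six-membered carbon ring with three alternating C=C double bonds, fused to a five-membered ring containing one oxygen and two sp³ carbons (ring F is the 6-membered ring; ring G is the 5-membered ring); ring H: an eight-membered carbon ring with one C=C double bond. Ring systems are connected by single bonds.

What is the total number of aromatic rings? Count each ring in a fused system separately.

Ring A is fully conjugated (every ring atom contributes a p orbital); 3 ring double bonds give 6 π electrons. 6 = 4(1)+2, so ring A is aromatic (benzene ring).
Ring B has one sp³ carbon, so it is not fully conjugated — not aromatic (cyclopentene ring).
Rings C and D form a fused bicyclic system (with one sulfur) with 9 sp² atoms and 10 π electrons from ring double bonds plus a heteroatom lone pair. 10 = 4(2)+2, so the system is aromatic and both rings count as aromatic (benzothiophene).
Ring E is planar and fully conjugated; 2 ring double bonds (4 π electrons) plus a heteroatom lone pair (2) give 6 π electrons. That satisfies 4n+2 with n=1, so ring E is aromatic (furan).
Ring F has a continuous p-orbital overlap around the ring; 3 ring double bonds give 6 π electrons. Since 6 = 4n+2 (n=1), ring F is aromatic (benzene ring).
Ring G has two sp³ carbons, so it is not fully conjugated — not aromatic (oxolane ring).
Ring H has six sp³ carbons, so it is not fully conjugated — not aromatic (cyclooctene).
Aromatic: A, C, D, E, F. Total: 5.

5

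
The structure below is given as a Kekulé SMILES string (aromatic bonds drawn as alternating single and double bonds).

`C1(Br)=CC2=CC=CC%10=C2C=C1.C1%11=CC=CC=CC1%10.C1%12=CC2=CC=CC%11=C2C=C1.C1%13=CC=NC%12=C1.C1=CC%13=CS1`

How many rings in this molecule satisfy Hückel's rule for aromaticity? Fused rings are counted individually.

6

The SMILES encodes two fused six-membered carbon rings, each with three alternating C=C double bonds; a seven-membered carbon ring with three C=C double bonds and one sp³ carbon; two fused six-membered carbon rings, each with three alternating C=C double bonds; a six-membered ring of five carbons and one nitrogen with three alternating double bonds; a five-membered ring of four carbons and one sulfur, with two C=C double bonds.
The fused 6/6-membered bicyclic is a single π system with 10 sp² atoms and 10 π electrons from ring double bonds. 10 = 4(2)+2, so the system is aromatic and both rings count as aromatic (naphthalene).
The 7-membered ring has one sp³ carbon, so it is not fully conjugated — not aromatic (cycloheptatriene).
The fused 6/6-membered bicyclic is a single π system with 10 sp² atoms and 10 π electrons from ring double bonds. 10 = 4(2)+2, so the system is aromatic and both rings count as aromatic (naphthalene).
The 6-membered ring with one nitrogen is fully conjugated (every ring atom contributes a p orbital); 3 ring double bonds give 6 π electrons. 6 = 4(1)+2, so it is aromatic (pyridine).
The 5-membered ring with one sulfur is planar and fully conjugated; 2 ring double bonds (4 π electrons) plus a heteroatom lone pair (2) give 6 π electrons. Since 6 = 4n+2 (n=1), it is aromatic (thiophene).
6 of the 7 rings are aromatic. Total: 6.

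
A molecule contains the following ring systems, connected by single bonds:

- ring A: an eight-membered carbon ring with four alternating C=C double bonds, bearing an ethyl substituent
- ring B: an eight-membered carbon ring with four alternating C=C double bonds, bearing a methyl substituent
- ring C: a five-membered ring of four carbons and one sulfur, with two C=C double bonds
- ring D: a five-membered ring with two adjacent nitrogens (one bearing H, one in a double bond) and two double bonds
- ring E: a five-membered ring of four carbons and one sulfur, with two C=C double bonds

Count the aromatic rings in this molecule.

3

Ring A has only sp² ring atoms; a planar conformation would have a fully conjugated π system of 8 electrons. But 8 = 4(2), which is 4n not 4n+2, so ring A is not aromatic (cyclooctatetraene) — cyclooctatetraene distorts into a non-planar tub to avoid antiaromaticity.
Ring B has only sp² ring atoms; a planar conformation would have a fully conjugated π system of 8 electrons. But 8 = 4(2), which is 4n not 4n+2, so ring B is not aromatic (cyclooctatetraene) — cyclooctatetraene distorts into a non-planar tub to avoid antiaromaticity.
Ring C is planar and fully conjugated; 2 ring double bonds (4 π electrons) plus a heteroatom lone pair (2) give 6 π electrons. 6 = 4(1)+2, so ring C is aromatic (thiophene).
Ring D is fully conjugated (every ring atom contributes a p orbital); 2 ring double bonds (4 π electrons) plus a heteroatom lone pair (2) give 6 π electrons. That satisfies 4n+2 with n=1, so ring D is aromatic (pyrazole).
Ring E is planar and fully conjugated; 2 ring double bonds (4 π electrons) plus a heteroatom lone pair (2) give 6 π electrons. Since 6 = 4n+2 (n=1), ring E is aromatic (thiophene).
Aromatic: C, D, E. Total: 3.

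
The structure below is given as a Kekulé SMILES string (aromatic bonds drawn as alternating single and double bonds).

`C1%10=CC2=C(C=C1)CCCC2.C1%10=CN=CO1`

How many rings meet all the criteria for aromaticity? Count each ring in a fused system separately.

2

The SMILES encodes a six-membered carbon ring with three alternating C=C double bonds, fused to a saturated six-membered carbon ring; a five-membered ring with an oxygen at position 1 and a nitrogen at position 3 (in a C=N bond), with two double bonds.
The 6-membered ring is planar and fully conjugated; 3 ring double bonds give 6 π electrons. 6 = 4(1)+2, so it is aromatic (benzene ring).
The second 6-membered ring has four sp³ carbons, so it is not fully conjugated — not aromatic (cyclohexane ring).
The 5-membered ring with one oxygen and one =N– has a continuous p-orbital overlap around the ring; 2 ring double bonds (4 π electrons) plus a heteroatom lone pair (2) give 6 π electrons. Since 6 = 4n+2 (n=1), it is aromatic (oxazole).
2 of the 3 rings are aromatic. Total: 2.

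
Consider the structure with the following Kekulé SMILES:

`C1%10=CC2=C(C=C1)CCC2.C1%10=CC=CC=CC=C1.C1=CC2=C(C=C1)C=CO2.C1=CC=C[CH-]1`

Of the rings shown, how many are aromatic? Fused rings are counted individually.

The SMILES encodes a six-membered carbon ring with three alternating C=C double bonds, fused to a saturated five-membered carbon ring; an eight-membered carbon ring with four alternating C=C double bonds; a six-membered carbon ring with three alternating C=C double bonds, fused to a five-membered ring containing one oxygen and two C=C double bonds; a five-membered all-carbon ring bearing a negative charge on one carbon, with two C=C double bonds.
The 6-membered ring is planar and fully conjugated; 3 ring double bonds give 6 π electrons. That satisfies 4n+2 with n=1, so it is aromatic (benzene ring).
The 5-membered ring has three sp³ carbons, so it is not fully conjugated — not aromatic (cyclopentane ring).
The 8-membered ring has only sp² ring atoms; a planar conformation would have a fully conjugated π system of 8 electrons. But 8 = 4(2), which is 4n not 4n+2, so it is not aromatic (cyclooctatetraene) — cyclooctatetraene distorts into a non-planar tub to avoid antiaromaticity.
The fused 6/5-membered bicyclic (with one oxygen) is a single π system with 9 sp² atoms and 10 π electrons from ring double bonds plus a heteroatom lone pair. 10 = 4(2)+2, so the system is aromatic and both rings count as aromatic (benzofuran).
The second 5-membered ring is fully conjugated (every ring atom contributes a p orbital); 2 ring double bonds (4 π electrons) plus the carbanion lone pair (2) give 6 π electrons. 6 = 4(1)+2, so it is aromatic (cyclopentadienyl anion).
4 of the 6 rings are aromatic. Total: 4.

4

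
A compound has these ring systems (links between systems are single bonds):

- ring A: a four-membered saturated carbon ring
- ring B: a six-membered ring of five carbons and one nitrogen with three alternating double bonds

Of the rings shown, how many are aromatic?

Ring A has only sp³ atoms, so it is not fully conjugated — not aromatic (cyclobutane).
Ring B has a continuous p-orbital overlap around the ring; 3 ring double bonds give 6 π electrons. 6 = 4(1)+2, so ring B is aromatic (pyridine).
Aromatic: B. Total: 1.

1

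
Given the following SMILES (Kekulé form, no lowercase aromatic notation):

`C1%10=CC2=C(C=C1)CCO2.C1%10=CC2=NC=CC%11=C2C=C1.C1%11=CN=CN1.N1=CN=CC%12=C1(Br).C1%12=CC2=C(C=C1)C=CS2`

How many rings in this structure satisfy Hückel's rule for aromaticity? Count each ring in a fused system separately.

7

The SMILES encodes a six-membered carbon ring with three alternating C=C double bonds, fused to a five-membered ring containing one oxygen and two sp³ carbons; two fused six-membered rings, each with three alternating double bonds; one ring is all carbon and the other has one ring nitrogen; a five-membered ring with nitrogens at positions 1 and 3 (one bearing H, one in a C=N bond) and two double bonds; a six-membered ring with nitrogens at positions 1 and 3 and three alternating double bonds; a six-membered carbon ring with three alternating C=C double bonds, fused to a five-membered ring containing one sulfur and two C=C double bonds.
The 6-membered ring has a continuous p-orbital overlap around the ring; 3 ring double bonds give 6 π electrons. Since 6 = 4n+2 (n=1), it is aromatic (benzene ring).
The 5-membered ring with one oxygen has two sp³ carbons, so it is not fully conjugated — not aromatic (oxolane ring).
The fused 6/6-membered bicyclic (with one nitrogen) is a single π system with 10 sp² atoms and 10 π electrons from ring double bonds. 10 = 4(2)+2, so the system is aromatic and both rings count as aromatic (quinoline).
The 5-membered ring with two nitrogens (one N–H, one =N–) is fully conjugated (every ring atom contributes a p orbital); 2 ring double bonds (4 π electrons) plus a heteroatom lone pair (2) give 6 π electrons. Since 6 = 4n+2 (n=1), it is aromatic (imidazole).
The 6-membered ring with two nitrogens (1,3) is planar and fully conjugated; 3 ring double bonds give 6 π electrons. Since 6 = 4n+2 (n=1), it is aromatic (pyrimidine).
The fused 6/5-membered bicyclic (with one sulfur) is a single π system with 9 sp² atoms and 10 π electrons from ring double bonds plus a heteroatom lone pair. 10 = 4(2)+2, so the system is aromatic and both rings count as aromatic (benzothiophene).
7 of the 8 rings are aromatic. Total: 7.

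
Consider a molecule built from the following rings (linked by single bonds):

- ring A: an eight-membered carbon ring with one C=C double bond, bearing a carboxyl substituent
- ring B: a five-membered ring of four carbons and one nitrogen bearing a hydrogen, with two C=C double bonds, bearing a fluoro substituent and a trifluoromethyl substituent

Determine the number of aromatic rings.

Ring A has six sp³ carbons, so it is not fully conjugated — not aromatic (cyclooctene).
Ring B has a continuous p-orbital overlap around the ring; 2 ring double bonds (4 π electrons) plus a heteroatom lone pair (2) give 6 π electrons. Since 6 = 4n+2 (n=1), ring B is aromatic (pyrrole).
Aromatic: B. Total: 1.

1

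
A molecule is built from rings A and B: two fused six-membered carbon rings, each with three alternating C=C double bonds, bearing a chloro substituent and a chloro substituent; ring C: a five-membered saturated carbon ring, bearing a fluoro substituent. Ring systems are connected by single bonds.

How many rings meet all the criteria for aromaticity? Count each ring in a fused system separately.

Rings A and B form a fused bicyclic system with 10 sp² atoms and 10 π electrons from ring double bonds. 10 = 4(2)+2, so the system is aromatic and both rings count as aromatic (naphthalene).
Ring C has only sp³ atoms, so it is not fully conjugated — not aromatic (cyclopentane).
Aromatic: A, B. Total: 2.

2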